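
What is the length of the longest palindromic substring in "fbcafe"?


Input: "fbcafe"
Checking substrings for palindromes:
  No multi-char palindromic substrings found
Longest palindromic substring: "f" with length 1

1


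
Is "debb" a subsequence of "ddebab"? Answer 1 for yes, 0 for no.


Check if "debb" is a subsequence of "ddebab"
Greedy scan:
  Position 0 ('d'): matches sub[0] = 'd'
  Position 1 ('d'): no match needed
  Position 2 ('e'): matches sub[1] = 'e'
  Position 3 ('b'): matches sub[2] = 'b'
  Position 4 ('a'): no match needed
  Position 5 ('b'): matches sub[3] = 'b'
All 4 characters matched => is a subsequence

1


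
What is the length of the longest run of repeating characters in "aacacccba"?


Input: "aacacccba"
Scanning for longest run:
  Position 1 ('a'): continues run of 'a', length=2
  Position 2 ('c'): new char, reset run to 1
  Position 3 ('a'): new char, reset run to 1
  Position 4 ('c'): new char, reset run to 1
  Position 5 ('c'): continues run of 'c', length=2
  Position 6 ('c'): continues run of 'c', length=3
  Position 7 ('b'): new char, reset run to 1
  Position 8 ('a'): new char, reset run to 1
Longest run: 'c' with length 3

3


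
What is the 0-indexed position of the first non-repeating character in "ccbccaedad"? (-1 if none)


Input: ccbccaedad
Character frequencies:
  'a': 2
  'b': 1
  'c': 4
  'd': 2
  'e': 1
Scanning left to right for freq == 1:
  Position 0 ('c'): freq=4, skip
  Position 1 ('c'): freq=4, skip
  Position 2 ('b'): unique! => answer = 2

2


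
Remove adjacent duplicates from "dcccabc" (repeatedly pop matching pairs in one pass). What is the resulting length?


Input: dcccabc
Stack-based adjacent duplicate removal:
  Read 'd': push. Stack: d
  Read 'c': push. Stack: dc
  Read 'c': matches stack top 'c' => pop. Stack: d
  Read 'c': push. Stack: dc
  Read 'a': push. Stack: dca
  Read 'b': push. Stack: dcab
  Read 'c': push. Stack: dcabc
Final stack: "dcabc" (length 5)

5


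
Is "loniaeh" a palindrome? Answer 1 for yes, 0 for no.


Input: loniaeh
Reversed: heainol
  Compare pos 0 ('l') with pos 6 ('h'): MISMATCH
  Compare pos 1 ('o') with pos 5 ('e'): MISMATCH
  Compare pos 2 ('n') with pos 4 ('a'): MISMATCH
Result: not a palindrome

0


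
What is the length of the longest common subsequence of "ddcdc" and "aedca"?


LCS of "ddcdc" and "aedca"
DP table:
           a    e    d    c    a
      0    0    0    0    0    0
  d   0    0    0    1    1    1
  d   0    0    0    1    1    1
  c   0    0    0    1    2    2
  d   0    0    0    1    2    2
  c   0    0    0    1    2    2
LCS length = dp[5][5] = 2

2


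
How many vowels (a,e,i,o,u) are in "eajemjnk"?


Input: eajemjnk
Checking each character:
  'e' at position 0: vowel (running total: 1)
  'a' at position 1: vowel (running total: 2)
  'j' at position 2: consonant
  'e' at position 3: vowel (running total: 3)
  'm' at position 4: consonant
  'j' at position 5: consonant
  'n' at position 6: consonant
  'k' at position 7: consonant
Total vowels: 3

3


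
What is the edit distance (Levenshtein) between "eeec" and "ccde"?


Computing edit distance: "eeec" -> "ccde"
DP table:
           c    c    d    e
      0    1    2    3    4
  e   1    1    2    3    3
  e   2    2    2    3    3
  e   3    3    3    3    3
  c   4    3    3    4    4
Edit distance = dp[4][4] = 4

4


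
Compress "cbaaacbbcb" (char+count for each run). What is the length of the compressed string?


Input: cbaaacbbcb
Runs:
  'c' x 1 => "c1"
  'b' x 1 => "b1"
  'a' x 3 => "a3"
  'c' x 1 => "c1"
  'b' x 2 => "b2"
  'c' x 1 => "c1"
  'b' x 1 => "b1"
Compressed: "c1b1a3c1b2c1b1"
Compressed length: 14

14


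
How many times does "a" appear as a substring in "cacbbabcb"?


Searching for "a" in "cacbbabcb"
Scanning each position:
  Position 0: "c" => no
  Position 1: "a" => MATCH
  Position 2: "c" => no
  Position 3: "b" => no
  Position 4: "b" => no
  Position 5: "a" => MATCH
  Position 6: "b" => no
  Position 7: "c" => no
  Position 8: "b" => no
Total occurrences: 2

2


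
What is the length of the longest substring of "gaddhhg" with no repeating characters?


Input: "gaddhhg"
Sliding window (track last position of each char):
  Position 0 ('g'): window [0,0] length 1 -- new best
  Position 1 ('a'): window [0,1] length 2 -- new best
  Position 2 ('d'): window [0,2] length 3 -- new best
  Position 3 ('d'): repeat (last at 2), move window start to 3
  Position 3 ('d'): window [3,3] length 1
  Position 4 ('h'): window [3,4] length 2
  Position 5 ('h'): repeat (last at 4), move window start to 5
  Position 5 ('h'): window [5,5] length 1
  Position 6 ('g'): window [5,6] length 2
Longest substring with no repeats: "gad" with length 3

3


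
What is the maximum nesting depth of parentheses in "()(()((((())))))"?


Input: "()(()((((())))))"
Tracking depth:
  Position 0 '(': depth becomes 1
  Position 1 ')': depth becomes 0
  Position 2 '(': depth becomes 1
  Position 3 '(': depth becomes 2
  Position 4 ')': depth becomes 1
  Position 5 '(': depth becomes 2
  Position 6 '(': depth becomes 3
  Position 7 '(': depth becomes 4
  Position 8 '(': depth becomes 5
  Position 9 '(': depth becomes 6
  Position 10 ')': depth becomes 5
  Position 11 ')': depth becomes 4
  Position 12 ')': depth becomes 3
  Position 13 ')': depth becomes 2
  Position 14 ')': depth becomes 1
  Position 15 ')': depth becomes 0
Maximum depth reached: 6

6


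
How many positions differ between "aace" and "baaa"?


Comparing "aace" and "baaa" position by position:
  Position 0: 'a' vs 'b' => DIFFER
  Position 1: 'a' vs 'a' => same
  Position 2: 'c' vs 'a' => DIFFER
  Position 3: 'e' vs 'a' => DIFFER
Positions that differ: 3

3


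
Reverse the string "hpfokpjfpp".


Input: hpfokpjfpp
Reading characters right to left:
  Position 9: 'p'
  Position 8: 'p'
  Position 7: 'f'
  Position 6: 'j'
  Position 5: 'p'
  Position 4: 'k'
  Position 3: 'o'
  Position 2: 'f'
  Position 1: 'p'
  Position 0: 'h'
Reversed: ppfjpkofph

ppfjpkofph


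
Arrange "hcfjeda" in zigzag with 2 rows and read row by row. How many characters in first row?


Zigzag "hcfjeda" into 2 rows:
Placing characters:
  'h' => row 0
  'c' => row 1
  'f' => row 0
  'j' => row 1
  'e' => row 0
  'd' => row 1
  'a' => row 0
Rows:
  Row 0: "hfea"
  Row 1: "cjd"
First row length: 4

4


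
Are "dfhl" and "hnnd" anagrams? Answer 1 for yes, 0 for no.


Strings: "dfhl", "hnnd"
Sorted first:  dfhl
Sorted second: dhnn
Differ at position 1: 'f' vs 'h' => not anagrams

0


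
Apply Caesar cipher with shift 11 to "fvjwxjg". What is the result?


Caesar cipher: shift "fvjwxjg" by 11
  'f' (pos 5) + 11 = pos 16 = 'q'
  'v' (pos 21) + 11 = pos 6 = 'g'
  'j' (pos 9) + 11 = pos 20 = 'u'
  'w' (pos 22) + 11 = pos 7 = 'h'
  'x' (pos 23) + 11 = pos 8 = 'i'
  'j' (pos 9) + 11 = pos 20 = 'u'
  'g' (pos 6) + 11 = pos 17 = 'r'
Result: qguhiur

qguhiur


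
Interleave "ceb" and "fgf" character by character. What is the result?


Interleaving "ceb" and "fgf":
  Position 0: 'c' from first, 'f' from second => "cf"
  Position 1: 'e' from first, 'g' from second => "eg"
  Position 2: 'b' from first, 'f' from second => "bf"
Result: cfegbf

cfegbf


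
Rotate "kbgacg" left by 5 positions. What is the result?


Input: "kbgacg", rotate left by 5
First 5 characters: "kbgac"
Remaining characters: "g"
Concatenate remaining + first: "g" + "kbgac" = "gkbgac"

gkbgac


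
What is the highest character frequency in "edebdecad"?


Input: edebdecad
Character counts:
  'a': 1
  'b': 1
  'c': 1
  'd': 3
  'e': 3
Maximum frequency: 3

3


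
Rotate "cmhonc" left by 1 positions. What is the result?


Input: "cmhonc", rotate left by 1
First 1 characters: "c"
Remaining characters: "mhonc"
Concatenate remaining + first: "mhonc" + "c" = "mhoncc"

mhoncc


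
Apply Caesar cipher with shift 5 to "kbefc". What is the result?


Caesar cipher: shift "kbefc" by 5
  'k' (pos 10) + 5 = pos 15 = 'p'
  'b' (pos 1) + 5 = pos 6 = 'g'
  'e' (pos 4) + 5 = pos 9 = 'j'
  'f' (pos 5) + 5 = pos 10 = 'k'
  'c' (pos 2) + 5 = pos 7 = 'h'
Result: pgjkh

pgjkh


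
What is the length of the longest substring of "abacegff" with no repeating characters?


Input: "abacegff"
Sliding window (track last position of each char):
  Position 0 ('a'): window [0,0] length 1 -- new best
  Position 1 ('b'): window [0,1] length 2 -- new best
  Position 2 ('a'): repeat (last at 0), move window start to 1
  Position 2 ('a'): window [1,2] length 2
  Position 3 ('c'): window [1,3] length 3 -- new best
  Position 4 ('e'): window [1,4] length 4 -- new best
  Position 5 ('g'): window [1,5] length 5 -- new best
  Position 6 ('f'): window [1,6] length 6 -- new best
  Position 7 ('f'): repeat (last at 6), move window start to 7
  Position 7 ('f'): window [7,7] length 1
Longest substring with no repeats: "bacegf" with length 6

6


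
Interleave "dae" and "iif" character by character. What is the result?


Interleaving "dae" and "iif":
  Position 0: 'd' from first, 'i' from second => "di"
  Position 1: 'a' from first, 'i' from second => "ai"
  Position 2: 'e' from first, 'f' from second => "ef"
Result: diaief

diaief


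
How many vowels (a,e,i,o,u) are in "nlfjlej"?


Input: nlfjlej
Checking each character:
  'n' at position 0: consonant
  'l' at position 1: consonant
  'f' at position 2: consonant
  'j' at position 3: consonant
  'l' at position 4: consonant
  'e' at position 5: vowel (running total: 1)
  'j' at position 6: consonant
Total vowels: 1

1


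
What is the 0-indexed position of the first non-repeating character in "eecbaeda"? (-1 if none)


Input: eecbaeda
Character frequencies:
  'a': 2
  'b': 1
  'c': 1
  'd': 1
  'e': 3
Scanning left to right for freq == 1:
  Position 0 ('e'): freq=3, skip
  Position 1 ('e'): freq=3, skip
  Position 2 ('c'): unique! => answer = 2

2


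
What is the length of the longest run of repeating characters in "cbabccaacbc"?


Input: "cbabccaacbc"
Scanning for longest run:
  Position 1 ('b'): new char, reset run to 1
  Position 2 ('a'): new char, reset run to 1
  Position 3 ('b'): new char, reset run to 1
  Position 4 ('c'): new char, reset run to 1
  Position 5 ('c'): continues run of 'c', length=2
  Position 6 ('a'): new char, reset run to 1
  Position 7 ('a'): continues run of 'a', length=2
  Position 8 ('c'): new char, reset run to 1
  Position 9 ('b'): new char, reset run to 1
  Position 10 ('c'): new char, reset run to 1
Longest run: 'c' with length 2

2


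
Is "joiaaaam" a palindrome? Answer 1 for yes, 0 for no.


Input: joiaaaam
Reversed: maaaaioj
  Compare pos 0 ('j') with pos 7 ('m'): MISMATCH
  Compare pos 1 ('o') with pos 6 ('a'): MISMATCH
  Compare pos 2 ('i') with pos 5 ('a'): MISMATCH
  Compare pos 3 ('a') with pos 4 ('a'): match
Result: not a palindrome

0


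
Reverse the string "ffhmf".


Input: ffhmf
Reading characters right to left:
  Position 4: 'f'
  Position 3: 'm'
  Position 2: 'h'
  Position 1: 'f'
  Position 0: 'f'
Reversed: fmhff

fmhff


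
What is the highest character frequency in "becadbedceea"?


Input: becadbedceea
Character counts:
  'a': 2
  'b': 2
  'c': 2
  'd': 2
  'e': 4
Maximum frequency: 4

4


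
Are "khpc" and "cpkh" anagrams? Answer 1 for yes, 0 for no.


Strings: "khpc", "cpkh"
Sorted first:  chkp
Sorted second: chkp
Sorted forms match => anagrams

1


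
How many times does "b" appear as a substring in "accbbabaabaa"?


Searching for "b" in "accbbabaabaa"
Scanning each position:
  Position 0: "a" => no
  Position 1: "c" => no
  Position 2: "c" => no
  Position 3: "b" => MATCH
  Position 4: "b" => MATCH
  Position 5: "a" => no
  Position 6: "b" => MATCH
  Position 7: "a" => no
  Position 8: "a" => no
  Position 9: "b" => MATCH
  Position 10: "a" => no
  Position 11: "a" => no
Total occurrences: 4

4


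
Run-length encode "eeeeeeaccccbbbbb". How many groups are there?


Input: eeeeeeaccccbbbbb
Scanning for consecutive runs:
  Group 1: 'e' x 6 (positions 0-5)
  Group 2: 'a' x 1 (positions 6-6)
  Group 3: 'c' x 4 (positions 7-10)
  Group 4: 'b' x 5 (positions 11-15)
Total groups: 4

4


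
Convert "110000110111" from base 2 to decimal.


Input: "110000110111" in base 2
Positional expansion:
  Digit '1' (value 1) x 2^11 = 2048
  Digit '1' (value 1) x 2^10 = 1024
  Digit '0' (value 0) x 2^9 = 0
  Digit '0' (value 0) x 2^8 = 0
  Digit '0' (value 0) x 2^7 = 0
  Digit '0' (value 0) x 2^6 = 0
  Digit '1' (value 1) x 2^5 = 32
  Digit '1' (value 1) x 2^4 = 16
  Digit '0' (value 0) x 2^3 = 0
  Digit '1' (value 1) x 2^2 = 4
  Digit '1' (value 1) x 2^1 = 2
  Digit '1' (value 1) x 2^0 = 1
Sum = 3127

3127


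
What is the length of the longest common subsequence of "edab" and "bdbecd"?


LCS of "edab" and "bdbecd"
DP table:
           b    d    b    e    c    d
      0    0    0    0    0    0    0
  e   0    0    0    0    1    1    1
  d   0    0    1    1    1    1    2
  a   0    0    1    1    1    1    2
  b   0    1    1    2    2    2    2
LCS length = dp[4][6] = 2

2


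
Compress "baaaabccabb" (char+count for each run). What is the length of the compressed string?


Input: baaaabccabb
Runs:
  'b' x 1 => "b1"
  'a' x 4 => "a4"
  'b' x 1 => "b1"
  'c' x 2 => "c2"
  'a' x 1 => "a1"
  'b' x 2 => "b2"
Compressed: "b1a4b1c2a1b2"
Compressed length: 12

12


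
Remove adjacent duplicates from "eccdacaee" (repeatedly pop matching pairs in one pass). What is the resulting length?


Input: eccdacaee
Stack-based adjacent duplicate removal:
  Read 'e': push. Stack: e
  Read 'c': push. Stack: ec
  Read 'c': matches stack top 'c' => pop. Stack: e
  Read 'd': push. Stack: ed
  Read 'a': push. Stack: eda
  Read 'c': push. Stack: edac
  Read 'a': push. Stack: edaca
  Read 'e': push. Stack: edacae
  Read 'e': matches stack top 'e' => pop. Stack: edaca
Final stack: "edaca" (length 5)

5


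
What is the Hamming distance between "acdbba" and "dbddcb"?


Comparing "acdbba" and "dbddcb" position by position:
  Position 0: 'a' vs 'd' => differ
  Position 1: 'c' vs 'b' => differ
  Position 2: 'd' vs 'd' => same
  Position 3: 'b' vs 'd' => differ
  Position 4: 'b' vs 'c' => differ
  Position 5: 'a' vs 'b' => differ
Total differences (Hamming distance): 5

5


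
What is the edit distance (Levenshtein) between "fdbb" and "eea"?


Computing edit distance: "fdbb" -> "eea"
DP table:
           e    e    a
      0    1    2    3
  f   1    1    2    3
  d   2    2    2    3
  b   3    3    3    3
  b   4    4    4    4
Edit distance = dp[4][3] = 4

4


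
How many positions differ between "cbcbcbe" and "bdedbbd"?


Comparing "cbcbcbe" and "bdedbbd" position by position:
  Position 0: 'c' vs 'b' => DIFFER
  Position 1: 'b' vs 'd' => DIFFER
  Position 2: 'c' vs 'e' => DIFFER
  Position 3: 'b' vs 'd' => DIFFER
  Position 4: 'c' vs 'b' => DIFFER
  Position 5: 'b' vs 'b' => same
  Position 6: 'e' vs 'd' => DIFFER
Positions that differ: 6

6


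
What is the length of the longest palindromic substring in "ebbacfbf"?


Input: "ebbacfbf"
Checking substrings for palindromes:
  [5:8] "fbf" (len 3) => palindrome
  [1:3] "bb" (len 2) => palindrome
Longest palindromic substring: "fbf" with length 3

3


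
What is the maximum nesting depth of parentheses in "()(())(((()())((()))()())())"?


Input: "()(())(((()())((()))()())())"
Tracking depth:
  Position 0 '(': depth becomes 1
  Position 1 ')': depth becomes 0
  Position 2 '(': depth becomes 1
  Position 3 '(': depth becomes 2
  Position 4 ')': depth becomes 1
  Position 5 ')': depth becomes 0
  Position 6 '(': depth becomes 1
  Position 7 '(': depth becomes 2
  Position 8 '(': depth becomes 3
  Position 9 '(': depth becomes 4
  Position 10 ')': depth becomes 3
  Position 11 '(': depth becomes 4
  Position 12 ')': depth becomes 3
  Position 13 ')': depth becomes 2
  Position 14 '(': depth becomes 3
  Position 15 '(': depth becomes 4
  Position 16 '(': depth becomes 5
  Position 17 ')': depth becomes 4
  Position 18 ')': depth becomes 3
  Position 19 ')': depth becomes 2
  Position 20 '(': depth becomes 3
  Position 21 ')': depth becomes 2
  Position 22 '(': depth becomes 3
  Position 23 ')': depth becomes 2
  Position 24 ')': depth becomes 1
  Position 25 '(': depth becomes 2
  Position 26 ')': depth becomes 1
  Position 27 ')': depth becomes 0
Maximum depth reached: 5

5


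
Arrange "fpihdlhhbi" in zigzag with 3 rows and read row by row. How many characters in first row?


Zigzag "fpihdlhhbi" into 3 rows:
Placing characters:
  'f' => row 0
  'p' => row 1
  'i' => row 2
  'h' => row 1
  'd' => row 0
  'l' => row 1
  'h' => row 2
  'h' => row 1
  'b' => row 0
  'i' => row 1
Rows:
  Row 0: "fdb"
  Row 1: "phlhi"
  Row 2: "ih"
First row length: 3

3


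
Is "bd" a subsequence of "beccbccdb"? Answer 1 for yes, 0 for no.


Check if "bd" is a subsequence of "beccbccdb"
Greedy scan:
  Position 0 ('b'): matches sub[0] = 'b'
  Position 1 ('e'): no match needed
  Position 2 ('c'): no match needed
  Position 3 ('c'): no match needed
  Position 4 ('b'): no match needed
  Position 5 ('c'): no match needed
  Position 6 ('c'): no match needed
  Position 7 ('d'): matches sub[1] = 'd'
  Position 8 ('b'): no match needed
All 2 characters matched => is a subsequence

1


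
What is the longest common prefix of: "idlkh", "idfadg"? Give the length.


Words: idlkh, idfadg
  Position 0: all 'i' => match
  Position 1: all 'd' => match
  Position 2: ('l', 'f') => mismatch, stop
LCP = "id" (length 2)

2


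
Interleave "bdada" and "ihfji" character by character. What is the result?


Interleaving "bdada" and "ihfji":
  Position 0: 'b' from first, 'i' from second => "bi"
  Position 1: 'd' from first, 'h' from second => "dh"
  Position 2: 'a' from first, 'f' from second => "af"
  Position 3: 'd' from first, 'j' from second => "dj"
  Position 4: 'a' from first, 'i' from second => "ai"
Result: bidhafdjai

bidhafdjai


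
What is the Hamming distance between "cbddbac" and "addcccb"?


Comparing "cbddbac" and "addcccb" position by position:
  Position 0: 'c' vs 'a' => differ
  Position 1: 'b' vs 'd' => differ
  Position 2: 'd' vs 'd' => same
  Position 3: 'd' vs 'c' => differ
  Position 4: 'b' vs 'c' => differ
  Position 5: 'a' vs 'c' => differ
  Position 6: 'c' vs 'b' => differ
Total differences (Hamming distance): 6

6


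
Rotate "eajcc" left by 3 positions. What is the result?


Input: "eajcc", rotate left by 3
First 3 characters: "eaj"
Remaining characters: "cc"
Concatenate remaining + first: "cc" + "eaj" = "cceaj"

cceaj


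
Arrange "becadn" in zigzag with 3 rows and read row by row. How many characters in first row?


Zigzag "becadn" into 3 rows:
Placing characters:
  'b' => row 0
  'e' => row 1
  'c' => row 2
  'a' => row 1
  'd' => row 0
  'n' => row 1
Rows:
  Row 0: "bd"
  Row 1: "ean"
  Row 2: "c"
First row length: 2

2


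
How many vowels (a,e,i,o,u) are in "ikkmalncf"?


Input: ikkmalncf
Checking each character:
  'i' at position 0: vowel (running total: 1)
  'k' at position 1: consonant
  'k' at position 2: consonant
  'm' at position 3: consonant
  'a' at position 4: vowel (running total: 2)
  'l' at position 5: consonant
  'n' at position 6: consonant
  'c' at position 7: consonant
  'f' at position 8: consonant
Total vowels: 2

2


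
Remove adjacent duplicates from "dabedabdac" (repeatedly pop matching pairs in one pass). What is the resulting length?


Input: dabedabdac
Stack-based adjacent duplicate removal:
  Read 'd': push. Stack: d
  Read 'a': push. Stack: da
  Read 'b': push. Stack: dab
  Read 'e': push. Stack: dabe
  Read 'd': push. Stack: dabed
  Read 'a': push. Stack: dabeda
  Read 'b': push. Stack: dabedab
  Read 'd': push. Stack: dabedabd
  Read 'a': push. Stack: dabedabda
  Read 'c': push. Stack: dabedabdac
Final stack: "dabedabdac" (length 10)

10


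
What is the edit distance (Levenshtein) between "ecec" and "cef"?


Computing edit distance: "ecec" -> "cef"
DP table:
           c    e    f
      0    1    2    3
  e   1    1    1    2
  c   2    1    2    2
  e   3    2    1    2
  c   4    3    2    2
Edit distance = dp[4][3] = 2

2


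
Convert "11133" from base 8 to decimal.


Input: "11133" in base 8
Positional expansion:
  Digit '1' (value 1) x 8^4 = 4096
  Digit '1' (value 1) x 8^3 = 512
  Digit '1' (value 1) x 8^2 = 64
  Digit '3' (value 3) x 8^1 = 24
  Digit '3' (value 3) x 8^0 = 3
Sum = 4699

4699


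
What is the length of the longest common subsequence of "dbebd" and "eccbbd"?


LCS of "dbebd" and "eccbbd"
DP table:
           e    c    c    b    b    d
      0    0    0    0    0    0    0
  d   0    0    0    0    0    0    1
  b   0    0    0    0    1    1    1
  e   0    1    1    1    1    1    1
  b   0    1    1    1    2    2    2
  d   0    1    1    1    2    2    3
LCS length = dp[5][6] = 3

3


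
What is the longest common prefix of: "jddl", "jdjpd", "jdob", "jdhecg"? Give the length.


Words: jddl, jdjpd, jdob, jdhecg
  Position 0: all 'j' => match
  Position 1: all 'd' => match
  Position 2: ('d', 'j', 'o', 'h') => mismatch, stop
LCP = "jd" (length 2)

2


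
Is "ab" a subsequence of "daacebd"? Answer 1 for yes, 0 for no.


Check if "ab" is a subsequence of "daacebd"
Greedy scan:
  Position 0 ('d'): no match needed
  Position 1 ('a'): matches sub[0] = 'a'
  Position 2 ('a'): no match needed
  Position 3 ('c'): no match needed
  Position 4 ('e'): no match needed
  Position 5 ('b'): matches sub[1] = 'b'
  Position 6 ('d'): no match needed
All 2 characters matched => is a subsequence

1


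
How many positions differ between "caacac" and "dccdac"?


Comparing "caacac" and "dccdac" position by position:
  Position 0: 'c' vs 'd' => DIFFER
  Position 1: 'a' vs 'c' => DIFFER
  Position 2: 'a' vs 'c' => DIFFER
  Position 3: 'c' vs 'd' => DIFFER
  Position 4: 'a' vs 'a' => same
  Position 5: 'c' vs 'c' => same
Positions that differ: 4

4


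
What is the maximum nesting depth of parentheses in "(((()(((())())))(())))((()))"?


Input: "(((()(((())())))(())))((()))"
Tracking depth:
  Position 0 '(': depth becomes 1
  Position 1 '(': depth becomes 2
  Position 2 '(': depth becomes 3
  Position 3 '(': depth becomes 4
  Position 4 ')': depth becomes 3
  Position 5 '(': depth becomes 4
  Position 6 '(': depth becomes 5
  Position 7 '(': depth becomes 6
  Position 8 '(': depth becomes 7
  Position 9 ')': depth becomes 6
  Position 10 ')': depth becomes 5
  Position 11 '(': depth becomes 6
  Position 12 ')': depth becomes 5
  Position 13 ')': depth becomes 4
  Position 14 ')': depth becomes 3
  Position 15 ')': depth becomes 2
  Position 16 '(': depth becomes 3
  Position 17 '(': depth becomes 4
  Position 18 ')': depth becomes 3
  Position 19 ')': depth becomes 2
  Position 20 ')': depth becomes 1
  Position 21 ')': depth becomes 0
  Position 22 '(': depth becomes 1
  Position 23 '(': depth becomes 2
  Position 24 '(': depth becomes 3
  Position 25 ')': depth becomes 2
  Position 26 ')': depth becomes 1
  Position 27 ')': depth becomes 0
Maximum depth reached: 7

7


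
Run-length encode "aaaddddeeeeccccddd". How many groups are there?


Input: aaaddddeeeeccccddd
Scanning for consecutive runs:
  Group 1: 'a' x 3 (positions 0-2)
  Group 2: 'd' x 4 (positions 3-6)
  Group 3: 'e' x 4 (positions 7-10)
  Group 4: 'c' x 4 (positions 11-14)
  Group 5: 'd' x 3 (positions 15-17)
Total groups: 5

5


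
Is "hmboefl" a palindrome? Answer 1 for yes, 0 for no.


Input: hmboefl
Reversed: lfeobmh
  Compare pos 0 ('h') with pos 6 ('l'): MISMATCH
  Compare pos 1 ('m') with pos 5 ('f'): MISMATCH
  Compare pos 2 ('b') with pos 4 ('e'): MISMATCH
Result: not a palindrome

0


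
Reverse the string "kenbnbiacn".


Input: kenbnbiacn
Reading characters right to left:
  Position 9: 'n'
  Position 8: 'c'
  Position 7: 'a'
  Position 6: 'i'
  Position 5: 'b'
  Position 4: 'n'
  Position 3: 'b'
  Position 2: 'n'
  Position 1: 'e'
  Position 0: 'k'
Reversed: ncaibnbnek

ncaibnbnek


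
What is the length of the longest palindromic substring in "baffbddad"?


Input: "baffbddad"
Checking substrings for palindromes:
  [6:9] "dad" (len 3) => palindrome
  [2:4] "ff" (len 2) => palindrome
  [5:7] "dd" (len 2) => palindrome
Longest palindromic substring: "dad" with length 3

3


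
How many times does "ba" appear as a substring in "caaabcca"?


Searching for "ba" in "caaabcca"
Scanning each position:
  Position 0: "ca" => no
  Position 1: "aa" => no
  Position 2: "aa" => no
  Position 3: "ab" => no
  Position 4: "bc" => no
  Position 5: "cc" => no
  Position 6: "ca" => no
Total occurrences: 0

0


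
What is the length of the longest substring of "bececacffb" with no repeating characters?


Input: "bececacffb"
Sliding window (track last position of each char):
  Position 0 ('b'): window [0,0] length 1 -- new best
  Position 1 ('e'): window [0,1] length 2 -- new best
  Position 2 ('c'): window [0,2] length 3 -- new best
  Position 3 ('e'): repeat (last at 1), move window start to 2
  Position 3 ('e'): window [2,3] length 2
  Position 4 ('c'): repeat (last at 2), move window start to 3
  Position 4 ('c'): window [3,4] length 2
  Position 5 ('a'): window [3,5] length 3
  Position 6 ('c'): repeat (last at 4), move window start to 5
  Position 6 ('c'): window [5,6] length 2
  Position 7 ('f'): window [5,7] length 3
  Position 8 ('f'): repeat (last at 7), move window start to 8
  Position 8 ('f'): window [8,8] length 1
  Position 9 ('b'): window [8,9] length 2
Longest substring with no repeats: "bec" with length 3

3


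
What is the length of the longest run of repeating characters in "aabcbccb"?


Input: "aabcbccb"
Scanning for longest run:
  Position 1 ('a'): continues run of 'a', length=2
  Position 2 ('b'): new char, reset run to 1
  Position 3 ('c'): new char, reset run to 1
  Position 4 ('b'): new char, reset run to 1
  Position 5 ('c'): new char, reset run to 1
  Position 6 ('c'): continues run of 'c', length=2
  Position 7 ('b'): new char, reset run to 1
Longest run: 'a' with length 2

2


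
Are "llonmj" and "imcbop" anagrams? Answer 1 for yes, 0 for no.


Strings: "llonmj", "imcbop"
Sorted first:  jllmno
Sorted second: bcimop
Differ at position 0: 'j' vs 'b' => not anagrams

0


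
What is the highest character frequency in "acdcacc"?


Input: acdcacc
Character counts:
  'a': 2
  'c': 4
  'd': 1
Maximum frequency: 4

4


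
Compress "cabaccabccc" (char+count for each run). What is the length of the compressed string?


Input: cabaccabccc
Runs:
  'c' x 1 => "c1"
  'a' x 1 => "a1"
  'b' x 1 => "b1"
  'a' x 1 => "a1"
  'c' x 2 => "c2"
  'a' x 1 => "a1"
  'b' x 1 => "b1"
  'c' x 3 => "c3"
Compressed: "c1a1b1a1c2a1b1c3"
Compressed length: 16

16


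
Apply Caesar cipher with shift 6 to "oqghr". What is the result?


Caesar cipher: shift "oqghr" by 6
  'o' (pos 14) + 6 = pos 20 = 'u'
  'q' (pos 16) + 6 = pos 22 = 'w'
  'g' (pos 6) + 6 = pos 12 = 'm'
  'h' (pos 7) + 6 = pos 13 = 'n'
  'r' (pos 17) + 6 = pos 23 = 'x'
Result: uwmnx

uwmnx


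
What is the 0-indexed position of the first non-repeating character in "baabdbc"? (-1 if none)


Input: baabdbc
Character frequencies:
  'a': 2
  'b': 3
  'c': 1
  'd': 1
Scanning left to right for freq == 1:
  Position 0 ('b'): freq=3, skip
  Position 1 ('a'): freq=2, skip
  Position 2 ('a'): freq=2, skip
  Position 3 ('b'): freq=3, skip
  Position 4 ('d'): unique! => answer = 4

4


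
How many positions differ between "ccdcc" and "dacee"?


Comparing "ccdcc" and "dacee" position by position:
  Position 0: 'c' vs 'd' => DIFFER
  Position 1: 'c' vs 'a' => DIFFER
  Position 2: 'd' vs 'c' => DIFFER
  Position 3: 'c' vs 'e' => DIFFER
  Position 4: 'c' vs 'e' => DIFFER
Positions that differ: 5

5


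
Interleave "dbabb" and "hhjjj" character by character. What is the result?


Interleaving "dbabb" and "hhjjj":
  Position 0: 'd' from first, 'h' from second => "dh"
  Position 1: 'b' from first, 'h' from second => "bh"
  Position 2: 'a' from first, 'j' from second => "aj"
  Position 3: 'b' from first, 'j' from second => "bj"
  Position 4: 'b' from first, 'j' from second => "bj"
Result: dhbhajbjbj

dhbhajbjbj


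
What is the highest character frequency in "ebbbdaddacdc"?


Input: ebbbdaddacdc
Character counts:
  'a': 2
  'b': 3
  'c': 2
  'd': 4
  'e': 1
Maximum frequency: 4

4


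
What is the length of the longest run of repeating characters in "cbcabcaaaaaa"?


Input: "cbcabcaaaaaa"
Scanning for longest run:
  Position 1 ('b'): new char, reset run to 1
  Position 2 ('c'): new char, reset run to 1
  Position 3 ('a'): new char, reset run to 1
  Position 4 ('b'): new char, reset run to 1
  Position 5 ('c'): new char, reset run to 1
  Position 6 ('a'): new char, reset run to 1
  Position 7 ('a'): continues run of 'a', length=2
  Position 8 ('a'): continues run of 'a', length=3
  Position 9 ('a'): continues run of 'a', length=4
  Position 10 ('a'): continues run of 'a', length=5
  Position 11 ('a'): continues run of 'a', length=6
Longest run: 'a' with length 6

6


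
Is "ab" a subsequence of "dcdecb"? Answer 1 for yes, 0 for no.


Check if "ab" is a subsequence of "dcdecb"
Greedy scan:
  Position 0 ('d'): no match needed
  Position 1 ('c'): no match needed
  Position 2 ('d'): no match needed
  Position 3 ('e'): no match needed
  Position 4 ('c'): no match needed
  Position 5 ('b'): no match needed
Only matched 0/2 characters => not a subsequence

0


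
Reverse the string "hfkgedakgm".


Input: hfkgedakgm
Reading characters right to left:
  Position 9: 'm'
  Position 8: 'g'
  Position 7: 'k'
  Position 6: 'a'
  Position 5: 'd'
  Position 4: 'e'
  Position 3: 'g'
  Position 2: 'k'
  Position 1: 'f'
  Position 0: 'h'
Reversed: mgkadegkfh

mgkadegkfh


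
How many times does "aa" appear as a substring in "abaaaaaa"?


Searching for "aa" in "abaaaaaa"
Scanning each position:
  Position 0: "ab" => no
  Position 1: "ba" => no
  Position 2: "aa" => MATCH
  Position 3: "aa" => MATCH
  Position 4: "aa" => MATCH
  Position 5: "aa" => MATCH
  Position 6: "aa" => MATCH
Total occurrences: 5

5


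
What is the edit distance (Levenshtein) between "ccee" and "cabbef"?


Computing edit distance: "ccee" -> "cabbef"
DP table:
           c    a    b    b    e    f
      0    1    2    3    4    5    6
  c   1    0    1    2    3    4    5
  c   2    1    1    2    3    4    5
  e   3    2    2    2    3    3    4
  e   4    3    3    3    3    3    4
Edit distance = dp[4][6] = 4

4


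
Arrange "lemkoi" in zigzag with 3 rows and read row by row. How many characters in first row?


Zigzag "lemkoi" into 3 rows:
Placing characters:
  'l' => row 0
  'e' => row 1
  'm' => row 2
  'k' => row 1
  'o' => row 0
  'i' => row 1
Rows:
  Row 0: "lo"
  Row 1: "eki"
  Row 2: "m"
First row length: 2

2


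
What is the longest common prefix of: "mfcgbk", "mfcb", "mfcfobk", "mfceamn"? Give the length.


Words: mfcgbk, mfcb, mfcfobk, mfceamn
  Position 0: all 'm' => match
  Position 1: all 'f' => match
  Position 2: all 'c' => match
  Position 3: ('g', 'b', 'f', 'e') => mismatch, stop
LCP = "mfc" (length 3)

3


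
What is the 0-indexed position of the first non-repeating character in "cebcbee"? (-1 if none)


Input: cebcbee
Character frequencies:
  'b': 2
  'c': 2
  'e': 3
Scanning left to right for freq == 1:
  Position 0 ('c'): freq=2, skip
  Position 1 ('e'): freq=3, skip
  Position 2 ('b'): freq=2, skip
  Position 3 ('c'): freq=2, skip
  Position 4 ('b'): freq=2, skip
  Position 5 ('e'): freq=3, skip
  Position 6 ('e'): freq=3, skip
  No unique character found => answer = -1

-1


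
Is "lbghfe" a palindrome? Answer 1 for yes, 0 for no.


Input: lbghfe
Reversed: efhgbl
  Compare pos 0 ('l') with pos 5 ('e'): MISMATCH
  Compare pos 1 ('b') with pos 4 ('f'): MISMATCH
  Compare pos 2 ('g') with pos 3 ('h'): MISMATCH
Result: not a palindrome

0


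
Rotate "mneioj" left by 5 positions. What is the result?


Input: "mneioj", rotate left by 5
First 5 characters: "mneio"
Remaining characters: "j"
Concatenate remaining + first: "j" + "mneio" = "jmneio"

jmneio


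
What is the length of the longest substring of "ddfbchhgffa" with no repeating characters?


Input: "ddfbchhgffa"
Sliding window (track last position of each char):
  Position 0 ('d'): window [0,0] length 1 -- new best
  Position 1 ('d'): repeat (last at 0), move window start to 1
  Position 1 ('d'): window [1,1] length 1
  Position 2 ('f'): window [1,2] length 2 -- new best
  Position 3 ('b'): window [1,3] length 3 -- new best
  Position 4 ('c'): window [1,4] length 4 -- new best
  Position 5 ('h'): window [1,5] length 5 -- new best
  Position 6 ('h'): repeat (last at 5), move window start to 6
  Position 6 ('h'): window [6,6] length 1
  Position 7 ('g'): window [6,7] length 2
  Position 8 ('f'): window [6,8] length 3
  Position 9 ('f'): repeat (last at 8), move window start to 9
  Position 9 ('f'): window [9,9] length 1
  Position 10 ('a'): window [9,10] length 2
Longest substring with no repeats: "dfbch" with length 5

5


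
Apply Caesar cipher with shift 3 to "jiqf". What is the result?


Caesar cipher: shift "jiqf" by 3
  'j' (pos 9) + 3 = pos 12 = 'm'
  'i' (pos 8) + 3 = pos 11 = 'l'
  'q' (pos 16) + 3 = pos 19 = 't'
  'f' (pos 5) + 3 = pos 8 = 'i'
Result: mlti

mlti


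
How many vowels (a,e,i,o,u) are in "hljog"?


Input: hljog
Checking each character:
  'h' at position 0: consonant
  'l' at position 1: consonant
  'j' at position 2: consonant
  'o' at position 3: vowel (running total: 1)
  'g' at position 4: consonant
Total vowels: 1

1


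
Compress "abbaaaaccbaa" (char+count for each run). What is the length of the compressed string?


Input: abbaaaaccbaa
Runs:
  'a' x 1 => "a1"
  'b' x 2 => "b2"
  'a' x 4 => "a4"
  'c' x 2 => "c2"
  'b' x 1 => "b1"
  'a' x 2 => "a2"
Compressed: "a1b2a4c2b1a2"
Compressed length: 12

12


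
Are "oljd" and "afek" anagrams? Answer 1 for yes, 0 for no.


Strings: "oljd", "afek"
Sorted first:  djlo
Sorted second: aefk
Differ at position 0: 'd' vs 'a' => not anagrams

0


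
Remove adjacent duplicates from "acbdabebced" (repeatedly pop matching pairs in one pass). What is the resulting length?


Input: acbdabebced
Stack-based adjacent duplicate removal:
  Read 'a': push. Stack: a
  Read 'c': push. Stack: ac
  Read 'b': push. Stack: acb
  Read 'd': push. Stack: acbd
  Read 'a': push. Stack: acbda
  Read 'b': push. Stack: acbdab
  Read 'e': push. Stack: acbdabe
  Read 'b': push. Stack: acbdabeb
  Read 'c': push. Stack: acbdabebc
  Read 'e': push. Stack: acbdabebce
  Read 'd': push. Stack: acbdabebced
Final stack: "acbdabebced" (length 11)

11


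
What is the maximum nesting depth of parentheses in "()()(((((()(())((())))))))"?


Input: "()()(((((()(())((())))))))"
Tracking depth:
  Position 0 '(': depth becomes 1
  Position 1 ')': depth becomes 0
  Position 2 '(': depth becomes 1
  Position 3 ')': depth becomes 0
  Position 4 '(': depth becomes 1
  Position 5 '(': depth becomes 2
  Position 6 '(': depth becomes 3
  Position 7 '(': depth becomes 4
  Position 8 '(': depth becomes 5
  Position 9 '(': depth becomes 6
  Position 10 ')': depth becomes 5
  Position 11 '(': depth becomes 6
  Position 12 '(': depth becomes 7
  Position 13 ')': depth becomes 6
  Position 14 ')': depth becomes 5
  Position 15 '(': depth becomes 6
  Position 16 '(': depth becomes 7
  Position 17 '(': depth becomes 8
  Position 18 ')': depth becomes 7
  Position 19 ')': depth becomes 6
  Position 20 ')': depth becomes 5
  Position 21 ')': depth becomes 4
  Position 22 ')': depth becomes 3
  Position 23 ')': depth becomes 2
  Position 24 ')': depth becomes 1
  Position 25 ')': depth becomes 0
Maximum depth reached: 8

8


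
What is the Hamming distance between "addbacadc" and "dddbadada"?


Comparing "addbacadc" and "dddbadada" position by position:
  Position 0: 'a' vs 'd' => differ
  Position 1: 'd' vs 'd' => same
  Position 2: 'd' vs 'd' => same
  Position 3: 'b' vs 'b' => same
  Position 4: 'a' vs 'a' => same
  Position 5: 'c' vs 'd' => differ
  Position 6: 'a' vs 'a' => same
  Position 7: 'd' vs 'd' => same
  Position 8: 'c' vs 'a' => differ
Total differences (Hamming distance): 3

3


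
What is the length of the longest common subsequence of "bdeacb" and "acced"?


LCS of "bdeacb" and "acced"
DP table:
           a    c    c    e    d
      0    0    0    0    0    0
  b   0    0    0    0    0    0
  d   0    0    0    0    0    1
  e   0    0    0    0    1    1
  a   0    1    1    1    1    1
  c   0    1    2    2    2    2
  b   0    1    2    2    2    2
LCS length = dp[6][5] = 2

2


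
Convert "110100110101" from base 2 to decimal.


Input: "110100110101" in base 2
Positional expansion:
  Digit '1' (value 1) x 2^11 = 2048
  Digit '1' (value 1) x 2^10 = 1024
  Digit '0' (value 0) x 2^9 = 0
  Digit '1' (value 1) x 2^8 = 256
  Digit '0' (value 0) x 2^7 = 0
  Digit '0' (value 0) x 2^6 = 0
  Digit '1' (value 1) x 2^5 = 32
  Digit '1' (value 1) x 2^4 = 16
  Digit '0' (value 0) x 2^3 = 0
  Digit '1' (value 1) x 2^2 = 4
  Digit '0' (value 0) x 2^1 = 0
  Digit '1' (value 1) x 2^0 = 1
Sum = 3381

3381


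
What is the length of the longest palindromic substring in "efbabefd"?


Input: "efbabefd"
Checking substrings for palindromes:
  [2:5] "bab" (len 3) => palindrome
Longest palindromic substring: "bab" with length 3

3


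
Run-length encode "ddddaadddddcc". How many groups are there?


Input: ddddaadddddcc
Scanning for consecutive runs:
  Group 1: 'd' x 4 (positions 0-3)
  Group 2: 'a' x 2 (positions 4-5)
  Group 3: 'd' x 5 (positions 6-10)
  Group 4: 'c' x 2 (positions 11-12)
Total groups: 4

4


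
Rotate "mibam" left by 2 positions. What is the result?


Input: "mibam", rotate left by 2
First 2 characters: "mi"
Remaining characters: "bam"
Concatenate remaining + first: "bam" + "mi" = "bammi"

bammi


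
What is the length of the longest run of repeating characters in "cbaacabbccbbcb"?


Input: "cbaacabbccbbcb"
Scanning for longest run:
  Position 1 ('b'): new char, reset run to 1
  Position 2 ('a'): new char, reset run to 1
  Position 3 ('a'): continues run of 'a', length=2
  Position 4 ('c'): new char, reset run to 1
  Position 5 ('a'): new char, reset run to 1
  Position 6 ('b'): new char, reset run to 1
  Position 7 ('b'): continues run of 'b', length=2
  Position 8 ('c'): new char, reset run to 1
  Position 9 ('c'): continues run of 'c', length=2
  Position 10 ('b'): new char, reset run to 1
  Position 11 ('b'): continues run of 'b', length=2
  Position 12 ('c'): new char, reset run to 1
  Position 13 ('b'): new char, reset run to 1
Longest run: 'a' with length 2

2


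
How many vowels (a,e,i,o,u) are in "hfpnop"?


Input: hfpnop
Checking each character:
  'h' at position 0: consonant
  'f' at position 1: consonant
  'p' at position 2: consonant
  'n' at position 3: consonant
  'o' at position 4: vowel (running total: 1)
  'p' at position 5: consonant
Total vowels: 1

1


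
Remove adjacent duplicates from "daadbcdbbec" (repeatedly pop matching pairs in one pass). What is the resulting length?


Input: daadbcdbbec
Stack-based adjacent duplicate removal:
  Read 'd': push. Stack: d
  Read 'a': push. Stack: da
  Read 'a': matches stack top 'a' => pop. Stack: d
  Read 'd': matches stack top 'd' => pop. Stack: (empty)
  Read 'b': push. Stack: b
  Read 'c': push. Stack: bc
  Read 'd': push. Stack: bcd
  Read 'b': push. Stack: bcdb
  Read 'b': matches stack top 'b' => pop. Stack: bcd
  Read 'e': push. Stack: bcde
  Read 'c': push. Stack: bcdec
Final stack: "bcdec" (length 5)

5


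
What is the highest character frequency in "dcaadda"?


Input: dcaadda
Character counts:
  'a': 3
  'c': 1
  'd': 3
Maximum frequency: 3

3


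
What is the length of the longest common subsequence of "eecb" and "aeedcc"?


LCS of "eecb" and "aeedcc"
DP table:
           a    e    e    d    c    c
      0    0    0    0    0    0    0
  e   0    0    1    1    1    1    1
  e   0    0    1    2    2    2    2
  c   0    0    1    2    2    3    3
  b   0    0    1    2    2    3    3
LCS length = dp[4][6] = 3

3
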